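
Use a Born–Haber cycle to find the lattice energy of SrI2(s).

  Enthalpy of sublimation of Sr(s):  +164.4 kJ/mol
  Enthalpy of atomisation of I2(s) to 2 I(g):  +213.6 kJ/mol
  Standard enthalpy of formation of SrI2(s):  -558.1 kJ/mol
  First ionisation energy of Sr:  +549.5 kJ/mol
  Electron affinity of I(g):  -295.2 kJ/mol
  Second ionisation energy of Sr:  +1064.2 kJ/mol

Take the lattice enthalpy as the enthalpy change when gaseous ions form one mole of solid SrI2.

ΔHf° = 1·ΔHsub + 1·(ΣIE) + 1·D(I2) + 2·EA + U
-558.1 = 1·(+164.4) + 1·(+1613.7) + 1·(+213.6) + 2·(-295.2) + U
U = -558.1 − (+1401.3) = -1959.4 kJ/mol

U = -1959.4 kJ/mol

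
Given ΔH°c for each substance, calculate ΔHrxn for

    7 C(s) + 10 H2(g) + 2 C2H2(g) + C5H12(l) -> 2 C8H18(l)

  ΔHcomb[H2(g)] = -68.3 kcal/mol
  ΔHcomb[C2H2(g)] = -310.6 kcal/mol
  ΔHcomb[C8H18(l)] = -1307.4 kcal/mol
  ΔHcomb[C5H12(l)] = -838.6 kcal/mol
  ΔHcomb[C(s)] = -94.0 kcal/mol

Using ΔH = Σ nΔHc°(reactants) − Σ nΔHc°(products):
= [7·(-94.0) + 10·(-68.3) + 2·(-310.6) + 1·(-838.6)] − [2·(-1307.4)]
= -186.0 kcal/mol

ΔHrxn = -186.0 kcal/mol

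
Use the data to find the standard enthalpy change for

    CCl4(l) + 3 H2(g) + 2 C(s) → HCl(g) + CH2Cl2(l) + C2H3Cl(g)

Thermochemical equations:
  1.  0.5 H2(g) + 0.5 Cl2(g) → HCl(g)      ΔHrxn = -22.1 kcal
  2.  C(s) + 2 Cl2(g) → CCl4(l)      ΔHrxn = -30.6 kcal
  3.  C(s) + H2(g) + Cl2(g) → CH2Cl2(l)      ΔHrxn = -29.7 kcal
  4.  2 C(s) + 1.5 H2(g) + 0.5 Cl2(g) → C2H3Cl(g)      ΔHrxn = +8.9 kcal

eq. 1 as written: -22.1 kcal
eq. 2 reversed: +30.6 kcal
eq. 3 as written: -29.7 kcal
eq. 4 as written: +8.9 kcal
By Hess's law, ΔHrxn = (-22.1) + (+30.6) + (-29.7) + (+8.9) = -12.3 kcal

ΔHrxn = -12.3 kcal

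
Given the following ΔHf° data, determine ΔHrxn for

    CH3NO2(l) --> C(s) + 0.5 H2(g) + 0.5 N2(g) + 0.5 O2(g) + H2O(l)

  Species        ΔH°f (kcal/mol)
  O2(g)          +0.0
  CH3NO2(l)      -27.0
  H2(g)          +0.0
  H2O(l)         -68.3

ΔHrxn = -41.3 kcal/mol

ΔH°rxn = Σ nΔHf°(products) − Σ nΔHf°(reactants).
Products: 1·(+0.0) + 1/2·(+0.0) + 1/2·(+0.0) + 1/2·(+0.0) + 1·(-68.3) = -68.3
Reactants: 1·(-27.0) = -27.0
ΔHrxn = (-68.3) − (-27.0) = -41.3 kcal/mol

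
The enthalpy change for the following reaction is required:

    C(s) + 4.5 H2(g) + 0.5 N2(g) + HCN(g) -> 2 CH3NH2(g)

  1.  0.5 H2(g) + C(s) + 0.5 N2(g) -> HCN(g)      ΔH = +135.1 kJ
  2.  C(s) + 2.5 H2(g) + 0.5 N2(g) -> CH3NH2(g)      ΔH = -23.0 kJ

eq. 1 reversed: -135.1 kJ
eq. 2 × 2: (2)·(-23.0) = -46.0 kJ
ΔH = (-135.1) + (-46.0) = -181.1 kJ

ΔH = -181.1 kJ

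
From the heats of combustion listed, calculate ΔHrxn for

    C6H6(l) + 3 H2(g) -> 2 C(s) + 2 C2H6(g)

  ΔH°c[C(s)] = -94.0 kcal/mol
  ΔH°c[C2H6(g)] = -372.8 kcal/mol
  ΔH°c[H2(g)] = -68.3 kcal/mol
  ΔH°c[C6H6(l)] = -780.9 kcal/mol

With combustion enthalpies, reactants minus products:
= [1·(-780.9) + 3·(-68.3)] − [2·(-94.0) + 2·(-372.8)]
= -52.2 kcal/mol

ΔHrxn = -52.2 kcal/mol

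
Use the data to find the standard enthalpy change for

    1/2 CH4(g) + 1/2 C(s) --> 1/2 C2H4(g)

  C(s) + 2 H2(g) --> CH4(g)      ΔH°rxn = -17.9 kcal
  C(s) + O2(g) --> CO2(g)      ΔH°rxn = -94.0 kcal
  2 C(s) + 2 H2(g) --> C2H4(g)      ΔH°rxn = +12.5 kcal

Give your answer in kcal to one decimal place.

equation 1 reversed and × 1/2 (CH4(g) must end up as a reactant; scale by 1/2 for the 1/2 CH4(g)): (-1/2)·(-17.9) = +8.95 kcal
equation 2: not needed (CO2(g) appears nowhere else).
equation 3 × 1/2 (×1/2 to match 1/2 C2H4(g) in the target): (1/2)·(+12.5) = +6.25 kcal
By Hess's law, ΔH°rxn = (+8.95) + (+6.25) = 15.2 kcal

ΔH°rxn = 15.2 kcal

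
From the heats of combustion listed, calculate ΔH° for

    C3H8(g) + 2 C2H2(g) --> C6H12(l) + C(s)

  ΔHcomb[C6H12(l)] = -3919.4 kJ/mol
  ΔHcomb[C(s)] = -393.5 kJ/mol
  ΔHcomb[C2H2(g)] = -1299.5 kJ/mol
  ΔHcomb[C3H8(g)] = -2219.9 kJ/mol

ΔH° = -506.0 kJ/mol

Using ΔH = Σ nΔHc°(reactants) − Σ nΔHc°(products):
= [1·(-2219.9) + 2·(-1299.5)] − [1·(-3919.4) + 1·(-393.5)]
= -506.0 kJ/mol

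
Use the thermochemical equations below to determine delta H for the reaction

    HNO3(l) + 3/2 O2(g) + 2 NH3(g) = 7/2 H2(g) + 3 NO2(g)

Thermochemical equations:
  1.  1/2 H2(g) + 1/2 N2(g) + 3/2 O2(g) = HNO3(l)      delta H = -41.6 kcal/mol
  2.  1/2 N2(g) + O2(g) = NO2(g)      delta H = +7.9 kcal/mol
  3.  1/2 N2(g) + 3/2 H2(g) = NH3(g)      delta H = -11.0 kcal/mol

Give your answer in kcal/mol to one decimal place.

eq. 1 reversed (reverse to put HNO3(l) on the reactant side): +41.6 kcal/mol
eq. 2 × 3 (×3 to match 3 NO2(g) in the target): (3)·(+7.9) = +23.7 kcal/mol
eq. 3 reversed and × 2 (NH3(g) must end up as a reactant; scale by 2 for the 2 NH3(g)): (-2)·(-11.0) = +22.0 kcal/mol
delta H = (+41.6) + (+23.7) + (+22.0) = 87.3 kcal/mol

delta H = 87.3 kcal/mol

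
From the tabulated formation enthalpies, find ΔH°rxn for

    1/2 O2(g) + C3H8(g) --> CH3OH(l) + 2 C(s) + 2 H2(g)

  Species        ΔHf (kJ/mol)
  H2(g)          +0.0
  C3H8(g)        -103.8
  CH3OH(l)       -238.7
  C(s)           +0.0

ΔH°rxn = -134.9 kJ/mol

Products: 1·(-238.7) + 2·(+0.0) + 2·(+0.0) = -238.7
Reactants: 1/2·(+0.0) + 1·(-103.8) = -103.8
ΔH°rxn = (-238.7) − (-103.8) = -134.9 kJ/mol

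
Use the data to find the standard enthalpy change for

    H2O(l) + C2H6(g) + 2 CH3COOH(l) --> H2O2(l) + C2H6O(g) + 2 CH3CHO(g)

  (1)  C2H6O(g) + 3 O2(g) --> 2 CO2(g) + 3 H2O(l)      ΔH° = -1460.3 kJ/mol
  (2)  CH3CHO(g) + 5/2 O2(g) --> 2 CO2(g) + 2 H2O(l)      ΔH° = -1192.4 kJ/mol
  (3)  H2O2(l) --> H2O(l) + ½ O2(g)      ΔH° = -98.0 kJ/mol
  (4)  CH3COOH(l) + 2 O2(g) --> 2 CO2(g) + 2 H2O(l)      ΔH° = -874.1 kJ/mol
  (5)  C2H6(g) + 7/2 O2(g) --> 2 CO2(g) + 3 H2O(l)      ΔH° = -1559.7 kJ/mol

ΔH° = 635.2 kJ/mol

(1) reversed: +1460.3 kJ/mol
(2) reversed and × 2: (-2)·(-1192.4) = +2384.8 kJ/mol
(3) reversed: +98.0 kJ/mol
(4) × 2: (2)·(-874.1) = -1748.2 kJ/mol
(5) as written: -1559.7 kJ/mol
By Hess's law, ΔH° = (+1460.3) + (+2384.8) + (+98.0) + (-1748.2) + (-1559.7) = 635.2 kJ/mol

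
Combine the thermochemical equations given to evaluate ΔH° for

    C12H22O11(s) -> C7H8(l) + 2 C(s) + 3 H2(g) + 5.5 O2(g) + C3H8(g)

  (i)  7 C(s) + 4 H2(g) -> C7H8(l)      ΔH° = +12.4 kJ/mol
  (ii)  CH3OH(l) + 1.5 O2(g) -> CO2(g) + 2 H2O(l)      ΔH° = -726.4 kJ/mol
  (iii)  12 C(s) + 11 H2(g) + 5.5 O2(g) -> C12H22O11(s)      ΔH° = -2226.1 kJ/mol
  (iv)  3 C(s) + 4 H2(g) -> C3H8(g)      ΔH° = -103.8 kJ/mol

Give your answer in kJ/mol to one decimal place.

ΔH° = 2134.7 kJ/mol

(i) as written (C7H8(l) already on the product side): +12.4 kJ/mol
(ii): not needed (CO2(g) appears nowhere else).
(iii) reversed (C12H22O11(s) must end up as a reactant): +2226.1 kJ/mol
(iv) as written (C3H8(g) already on the product side): -103.8 kJ/mol
Since enthalpy is a state function, ΔH° = (+12.4) + (+2226.1) + (-103.8) = 2134.7 kJ/mol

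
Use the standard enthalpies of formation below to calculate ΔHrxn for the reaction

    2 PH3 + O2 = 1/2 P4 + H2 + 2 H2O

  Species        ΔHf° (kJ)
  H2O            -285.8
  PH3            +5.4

ΔH°rxn = Σ nΔHf°(products) − Σ nΔHf°(reactants).
Products: 1/2·(+0.0) + 1·(+0.0) + 2·(-285.8) = -571.6
Reactants: 2·(+5.4) + 1·(+0.0) = +10.8
ΔHrxn = (-571.6) − (+10.8) = -582.4 kJ

ΔHrxn = -582.4 kJ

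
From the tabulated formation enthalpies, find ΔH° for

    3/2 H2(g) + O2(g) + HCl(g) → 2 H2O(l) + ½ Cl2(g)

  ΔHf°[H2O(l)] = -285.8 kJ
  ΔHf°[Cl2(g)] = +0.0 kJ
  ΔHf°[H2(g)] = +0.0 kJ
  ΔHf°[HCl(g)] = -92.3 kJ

ΔH° = -479.3 kJ

ΔH°rxn = Σ nΔHf°(products) − Σ nΔHf°(reactants).
Products: 2·(-285.8) + 1/2·(+0.0) = -571.6
Reactants: 3/2·(+0.0) + 1·(+0.0) + 1·(-92.3) = -92.3
ΔH° = (-571.6) − (-92.3) = -479.3 kJ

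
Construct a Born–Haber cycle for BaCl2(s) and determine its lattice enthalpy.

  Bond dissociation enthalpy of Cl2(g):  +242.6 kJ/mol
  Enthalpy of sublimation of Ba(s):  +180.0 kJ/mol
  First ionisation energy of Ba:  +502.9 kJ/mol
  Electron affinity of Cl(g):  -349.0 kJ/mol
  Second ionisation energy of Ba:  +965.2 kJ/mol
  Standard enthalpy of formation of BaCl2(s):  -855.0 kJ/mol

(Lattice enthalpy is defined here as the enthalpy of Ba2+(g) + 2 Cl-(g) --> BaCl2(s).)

ΔHf° = 1·ΔHsub + 1·(ΣIE) + 1·D(Cl2) + 2·EA + U
-855.0 = 1·(+180.0) + 1·(+1468.1) + 1·(+242.6) + 2·(-349.0) + U
U = -855.0 − (+1192.7) = -2047.7 kJ/mol

U = -2047.7 kJ/mol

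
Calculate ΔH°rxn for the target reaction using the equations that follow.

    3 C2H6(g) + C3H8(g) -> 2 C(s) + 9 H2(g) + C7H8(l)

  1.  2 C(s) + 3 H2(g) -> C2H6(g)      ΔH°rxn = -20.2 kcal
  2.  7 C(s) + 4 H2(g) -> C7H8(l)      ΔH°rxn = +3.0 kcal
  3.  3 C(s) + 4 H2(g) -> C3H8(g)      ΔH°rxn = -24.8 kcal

eq. 1 reversed and × 3 (C2H6(g) must end up as a reactant; scale by 3 for the 3 C2H6(g)): (-3)·(-20.2) = +60.6 kcal
eq. 2 as written (C7H8(l) already on the product side): +3.0 kcal
eq. 3 reversed (reverse to put C3H8(g) on the reactant side): +24.8 kcal
ΔH°rxn = (+60.6) + (+3.0) + (+24.8) = 88.4 kcal

ΔH°rxn = 88.4 kcal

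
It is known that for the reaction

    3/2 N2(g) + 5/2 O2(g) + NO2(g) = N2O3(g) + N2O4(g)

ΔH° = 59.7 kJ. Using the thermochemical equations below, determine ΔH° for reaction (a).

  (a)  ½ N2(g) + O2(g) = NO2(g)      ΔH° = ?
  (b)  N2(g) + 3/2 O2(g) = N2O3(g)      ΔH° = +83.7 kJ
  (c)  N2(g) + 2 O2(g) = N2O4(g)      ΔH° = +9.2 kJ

ΔH° = 33.2 kJ

(a) reversed: contributes −x
(b) as written: +83.7 kJ
(c) as written: +9.2 kJ
+59.7 = (+83.7) + (+9.2) − x
x = (+59.7 − (+92.9)) / (-1) = 33.2 kJ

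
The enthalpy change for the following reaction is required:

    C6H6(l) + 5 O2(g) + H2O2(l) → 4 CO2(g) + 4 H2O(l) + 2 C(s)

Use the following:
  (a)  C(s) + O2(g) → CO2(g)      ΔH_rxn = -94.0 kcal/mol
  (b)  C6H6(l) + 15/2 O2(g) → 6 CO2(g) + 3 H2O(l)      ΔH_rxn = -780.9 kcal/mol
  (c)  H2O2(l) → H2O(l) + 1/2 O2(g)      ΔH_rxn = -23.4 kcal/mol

ΔH_rxn = -616.3 kcal/mol

(a) reversed and × 2: (-2)·(-94.0) = +188.0 kcal/mol
(b) as written: -780.9 kcal/mol
(c) as written: -23.4 kcal/mol
Combining the equations, ΔH_rxn = (+188.0) + (-780.9) + (-23.4) = -616.3 kcal/mol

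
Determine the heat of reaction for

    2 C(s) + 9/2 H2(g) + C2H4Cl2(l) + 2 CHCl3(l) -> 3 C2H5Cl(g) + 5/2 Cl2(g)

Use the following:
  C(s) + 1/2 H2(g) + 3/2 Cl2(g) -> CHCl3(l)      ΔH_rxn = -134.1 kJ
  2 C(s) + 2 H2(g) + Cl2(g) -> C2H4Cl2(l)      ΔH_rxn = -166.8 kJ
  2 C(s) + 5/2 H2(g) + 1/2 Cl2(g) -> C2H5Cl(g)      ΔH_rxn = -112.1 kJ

equation 1 reversed and × 2: (-2)·(-134.1) = +268.2 kJ
equation 2 reversed: +166.8 kJ
equation 3 × 3: (3)·(-112.1) = -336.3 kJ
ΔH_rxn = (-2)·(-134.1) + (-1)·(-166.8) + (3)·(-112.1) = 98.7 kJ

ΔH_rxn = 98.7 kJ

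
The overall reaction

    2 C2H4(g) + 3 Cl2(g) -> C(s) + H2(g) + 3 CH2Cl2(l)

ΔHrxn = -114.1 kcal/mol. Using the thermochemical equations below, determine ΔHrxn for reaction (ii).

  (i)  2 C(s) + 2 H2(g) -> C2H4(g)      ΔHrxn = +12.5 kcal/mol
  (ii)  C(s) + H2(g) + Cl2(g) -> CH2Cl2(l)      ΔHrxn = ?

ΔHrxn = -29.7 kcal/mol

(i) reversed and × 2 (C2H4(g) must end up as a reactant; scale by 2 for the 2 C2H4(g)): (-2)·(+12.5) = -25.0 kcal/mol
(ii) × 3 (scale by 3 for the 3 CH2Cl2(l)): contributes 3·x
-114.1 = (-25.0) + 3·x
x = (-114.1 − (-25.0)) / (3) = -29.7 kcal/mol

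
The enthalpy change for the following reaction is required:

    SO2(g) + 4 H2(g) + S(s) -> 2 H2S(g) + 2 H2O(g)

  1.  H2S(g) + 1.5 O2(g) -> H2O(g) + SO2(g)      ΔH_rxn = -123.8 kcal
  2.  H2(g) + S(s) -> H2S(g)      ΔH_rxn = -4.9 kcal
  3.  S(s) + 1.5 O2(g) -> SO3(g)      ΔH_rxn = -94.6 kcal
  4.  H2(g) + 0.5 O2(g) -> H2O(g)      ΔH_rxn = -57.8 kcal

ΔH_rxn = -54.5 kcal

eq. 1 reversed (SO2(g) must end up as a reactant): +123.8 kcal
eq. 2 as written: -4.9 kcal
eq. 3: not needed (SO3(g) appears nowhere else).
eq. 4 × 3: (3)·(-57.8) = -173.4 kcal
Combining the equations, ΔH_rxn = (-1)·(-123.8) + (1)·(-4.9) + (3)·(-57.8) = -54.5 kcal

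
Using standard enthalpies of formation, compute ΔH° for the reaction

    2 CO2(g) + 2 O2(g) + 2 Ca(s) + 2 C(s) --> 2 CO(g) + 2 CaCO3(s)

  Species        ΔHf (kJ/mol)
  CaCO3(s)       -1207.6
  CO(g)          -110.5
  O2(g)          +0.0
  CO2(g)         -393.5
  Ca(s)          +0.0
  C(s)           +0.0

ΔH° = -1849.2 kJ/mol

Products: 2·(-110.5) + 2·(-1207.6) = -2636.2
Reactants: 2·(-393.5) + 2·(+0.0) + 2·(+0.0) + 2·(+0.0) = -787.0
ΔH° = (-2636.2) − (-787.0) = -1849.2 kJ/mol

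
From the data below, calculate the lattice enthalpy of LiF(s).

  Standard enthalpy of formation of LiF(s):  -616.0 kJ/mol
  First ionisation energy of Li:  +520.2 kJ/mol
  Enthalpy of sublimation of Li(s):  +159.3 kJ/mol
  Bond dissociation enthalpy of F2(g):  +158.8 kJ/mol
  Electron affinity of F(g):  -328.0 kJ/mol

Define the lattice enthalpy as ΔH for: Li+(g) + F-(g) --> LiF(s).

ΔHf° = 1·ΔHsub + 1·(ΣIE) + 1/2·D(F2) + 1·EA + U
-616.0 = 1·(+159.3) + 1·(+520.2) + 1/2·(+158.8) + 1·(-328.0) + U
U = -616.0 − (+430.9) = -1046.9 kJ/mol

U = -1046.9 kJ/mol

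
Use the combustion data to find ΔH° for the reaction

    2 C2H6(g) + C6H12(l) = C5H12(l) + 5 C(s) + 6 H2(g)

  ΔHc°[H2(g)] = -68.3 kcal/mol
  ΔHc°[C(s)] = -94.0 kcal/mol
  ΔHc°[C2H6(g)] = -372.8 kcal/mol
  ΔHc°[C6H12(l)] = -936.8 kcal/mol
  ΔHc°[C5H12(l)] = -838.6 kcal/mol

Using ΔH = Σ nΔHc°(reactants) − Σ nΔHc°(products):
= [2·(-372.8) + 1·(-936.8)] − [1·(-838.6) + 5·(-94.0) + 6·(-68.3)]
= 36.0 kcal/mol

ΔH° = 36.0 kcal/mol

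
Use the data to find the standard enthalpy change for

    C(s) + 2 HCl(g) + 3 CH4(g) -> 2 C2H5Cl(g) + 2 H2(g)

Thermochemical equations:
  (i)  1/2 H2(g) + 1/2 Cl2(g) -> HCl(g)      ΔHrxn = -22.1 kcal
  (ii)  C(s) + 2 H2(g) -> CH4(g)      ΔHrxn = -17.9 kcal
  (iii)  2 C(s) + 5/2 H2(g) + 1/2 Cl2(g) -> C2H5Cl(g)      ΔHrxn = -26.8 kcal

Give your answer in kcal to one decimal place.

(i) reversed and × 2 (HCl(g) must end up as a reactant; ×2 to match 2 HCl(g) in the target): (-2)·(-22.1) = +44.2 kcal
(ii) reversed and × 3 (CH4(g) must end up as a reactant; scale by 3 for the 3 CH4(g)): (-3)·(-17.9) = +53.7 kcal
(iii) × 2 (scale by 2 for the 2 C2H5Cl(g)): (2)·(-26.8) = -53.6 kcal
ΔHrxn = (+44.2) + (+53.7) + (-53.6) = 44.3 kcal

ΔHrxn = 44.3 kcal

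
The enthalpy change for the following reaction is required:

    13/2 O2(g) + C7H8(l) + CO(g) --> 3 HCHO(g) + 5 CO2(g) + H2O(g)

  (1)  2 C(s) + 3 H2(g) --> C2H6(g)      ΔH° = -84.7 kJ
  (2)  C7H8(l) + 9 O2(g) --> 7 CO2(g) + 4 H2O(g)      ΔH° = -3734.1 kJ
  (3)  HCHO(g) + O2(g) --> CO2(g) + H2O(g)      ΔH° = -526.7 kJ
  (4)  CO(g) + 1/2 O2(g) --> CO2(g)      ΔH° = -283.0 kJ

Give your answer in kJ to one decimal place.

(1): not needed.
(2) as written: -3734.1 kJ
(3) reversed and × 3: (-3)·(-526.7) = +1580.1 kJ
(4) as written: -283.0 kJ
ΔH° = (1)·(-3734.1) + (-3)·(-526.7) + (1)·(-283.0) = -2437.0 kJ

ΔH° = -2437.0 kJ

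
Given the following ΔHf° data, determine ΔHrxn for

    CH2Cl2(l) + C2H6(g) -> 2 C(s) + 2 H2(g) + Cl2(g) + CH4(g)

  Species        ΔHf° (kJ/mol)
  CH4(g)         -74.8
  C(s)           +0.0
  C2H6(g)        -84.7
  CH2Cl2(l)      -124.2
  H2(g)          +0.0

ΔHrxn = 134.1 kJ/mol

Products: 2·(+0.0) + 2·(+0.0) + 1·(+0.0) + 1·(-74.8) = -74.8
Reactants: 1·(-124.2) + 1·(-84.7) = -208.9
ΔHrxn = (-74.8) − (-208.9) = 134.1 kJ/mol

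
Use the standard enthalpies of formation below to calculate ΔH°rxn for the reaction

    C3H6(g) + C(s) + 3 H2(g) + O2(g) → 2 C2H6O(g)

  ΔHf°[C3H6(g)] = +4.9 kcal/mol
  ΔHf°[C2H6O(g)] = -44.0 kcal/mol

Products: 2·(-44.0) = -88.0
Reactants: 1·(+4.9) + 1·(+0.0) + 3·(+0.0) + 1·(+0.0) = +4.9
ΔH°rxn = (-88.0) − (+4.9) = -92.9 kcal/mol

ΔH°rxn = -92.9 kcal/mol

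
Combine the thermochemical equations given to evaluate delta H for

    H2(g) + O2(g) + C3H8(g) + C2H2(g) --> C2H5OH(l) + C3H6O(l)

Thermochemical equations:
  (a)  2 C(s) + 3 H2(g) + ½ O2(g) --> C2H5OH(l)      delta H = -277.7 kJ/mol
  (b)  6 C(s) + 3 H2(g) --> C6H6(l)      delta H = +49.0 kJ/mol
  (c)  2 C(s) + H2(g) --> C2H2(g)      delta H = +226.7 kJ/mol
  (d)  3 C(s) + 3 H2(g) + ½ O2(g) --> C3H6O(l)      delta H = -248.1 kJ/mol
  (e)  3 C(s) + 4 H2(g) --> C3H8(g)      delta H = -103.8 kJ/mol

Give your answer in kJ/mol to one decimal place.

(a) as written (C2H5OH(l) already on the product side): -277.7 kJ/mol
(b): not needed (C6H6(l) appears nowhere else).
(c) reversed (reverse to put C2H2(g) on the reactant side): -226.7 kJ/mol
(d) as written (C3H6O(l) already on the product side): -248.1 kJ/mol
(e) reversed (C3H8(g) must end up as a reactant): +103.8 kJ/mol
Summing the manipulated equations, delta H = (-277.7) + (-226.7) + (-248.1) + (+103.8) = -648.7 kJ/mol

delta H = -648.7 kJ/mol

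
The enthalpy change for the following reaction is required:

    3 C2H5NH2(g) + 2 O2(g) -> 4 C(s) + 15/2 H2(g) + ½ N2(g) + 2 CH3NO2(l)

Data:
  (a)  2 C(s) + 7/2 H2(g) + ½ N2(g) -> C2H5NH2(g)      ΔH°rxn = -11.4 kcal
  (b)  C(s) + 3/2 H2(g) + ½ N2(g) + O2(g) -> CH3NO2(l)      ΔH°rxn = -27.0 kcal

(a) reversed and × 3: (-3)·(-11.4) = +34.2 kcal
(b) × 2: (2)·(-27.0) = -54.0 kcal
ΔH°rxn = (-3)·(-11.4) + (2)·(-27.0) = -19.8 kcal

ΔH°rxn = -19.8 kcal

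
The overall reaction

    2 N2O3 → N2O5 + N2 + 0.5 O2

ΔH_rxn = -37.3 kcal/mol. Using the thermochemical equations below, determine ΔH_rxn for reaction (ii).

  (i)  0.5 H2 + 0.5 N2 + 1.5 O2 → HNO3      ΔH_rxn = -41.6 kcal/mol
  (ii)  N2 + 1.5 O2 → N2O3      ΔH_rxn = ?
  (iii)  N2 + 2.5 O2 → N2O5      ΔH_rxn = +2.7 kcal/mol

(i): not needed.
(ii) reversed and × 2: contributes −2·x
(iii) as written: +2.7 kcal/mol
-37.3 = (+2.7) − 2·x
x = (-37.3 − (+2.7)) / (-2) = 20.0 kcal/mol

ΔH_rxn = 20.0 kcal/mol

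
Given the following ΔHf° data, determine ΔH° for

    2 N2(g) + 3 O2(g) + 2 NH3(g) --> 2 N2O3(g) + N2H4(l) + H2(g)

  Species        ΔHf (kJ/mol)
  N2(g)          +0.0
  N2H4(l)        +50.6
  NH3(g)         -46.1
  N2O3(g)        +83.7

ΔH° = 310.2 kJ/mol

Products: 2·(+83.7) + 1·(+50.6) + 1·(+0.0) = +218.0
Reactants: 2·(+0.0) + 3·(+0.0) + 2·(-46.1) = -92.2
ΔH° = (+218.0) − (-92.2) = 310.2 kJ/mol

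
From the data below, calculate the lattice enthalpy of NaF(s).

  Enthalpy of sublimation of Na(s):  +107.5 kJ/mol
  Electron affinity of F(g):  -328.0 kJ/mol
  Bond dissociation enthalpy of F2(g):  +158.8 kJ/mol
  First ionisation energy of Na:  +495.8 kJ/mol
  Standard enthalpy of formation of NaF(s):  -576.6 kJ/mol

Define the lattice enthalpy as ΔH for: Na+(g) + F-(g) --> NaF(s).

ΔHf° = 1·ΔHsub + 1·(ΣIE) + 1/2·D(F2) + 1·EA + U
-576.6 = 1·(+107.5) + 1·(+495.8) + 1/2·(+158.8) + 1·(-328.0) + U
U = -576.6 − (+354.7) = -931.3 kJ/mol

U = -931.3 kJ/mol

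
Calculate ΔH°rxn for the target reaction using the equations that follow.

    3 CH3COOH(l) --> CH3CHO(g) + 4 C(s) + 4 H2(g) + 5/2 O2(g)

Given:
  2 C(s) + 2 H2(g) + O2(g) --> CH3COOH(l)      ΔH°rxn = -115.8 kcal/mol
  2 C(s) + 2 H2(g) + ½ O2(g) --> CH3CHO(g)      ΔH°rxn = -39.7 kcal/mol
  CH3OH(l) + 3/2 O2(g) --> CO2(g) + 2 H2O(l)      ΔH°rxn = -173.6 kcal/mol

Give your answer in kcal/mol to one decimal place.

equation 1 reversed and × 3 (reverse to put CH3COOH(l) on the reactant side; ×3 to match 3 CH3COOH(l) in the target): (-3)·(-115.8) = +347.4 kcal/mol
equation 2 as written (CH3CHO(g) already on the product side): -39.7 kcal/mol
equation 3: not needed (CO2(g) appears nowhere else).
By Hess's law, ΔH°rxn = (+347.4) + (-39.7) = 307.7 kcal/mol

ΔH°rxn = 307.7 kcal/mol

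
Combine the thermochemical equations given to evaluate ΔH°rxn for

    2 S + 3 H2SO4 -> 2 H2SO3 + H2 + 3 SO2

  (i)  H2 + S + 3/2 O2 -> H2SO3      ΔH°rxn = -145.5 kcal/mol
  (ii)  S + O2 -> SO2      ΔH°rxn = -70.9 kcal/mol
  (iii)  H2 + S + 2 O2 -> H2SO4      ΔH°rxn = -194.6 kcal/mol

(i) × 2: (2)·(-145.5) = -291.0 kcal/mol
(ii) × 3: (3)·(-70.9) = -212.7 kcal/mol
(iii) reversed and × 3: (-3)·(-194.6) = +583.8 kcal/mol
By Hess's law, ΔH°rxn = (2)·(-145.5) + (3)·(-70.9) + (-3)·(-194.6) = 80.1 kcal/mol

ΔH°rxn = 80.1 kcal/mol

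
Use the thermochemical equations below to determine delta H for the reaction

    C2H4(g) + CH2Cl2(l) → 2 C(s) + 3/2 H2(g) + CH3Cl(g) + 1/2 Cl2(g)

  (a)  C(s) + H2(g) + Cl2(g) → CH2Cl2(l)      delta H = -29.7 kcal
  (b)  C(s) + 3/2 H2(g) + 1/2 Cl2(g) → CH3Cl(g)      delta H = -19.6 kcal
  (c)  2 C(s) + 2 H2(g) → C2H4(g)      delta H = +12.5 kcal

(a) reversed: +29.7 kcal
(b) as written: -19.6 kcal
(c) reversed: -12.5 kcal
By Hess's law, delta H = (-1)·(-29.7) + (1)·(-19.6) + (-1)·(+12.5) = -2.4 kcal

delta H = -2.4 kcal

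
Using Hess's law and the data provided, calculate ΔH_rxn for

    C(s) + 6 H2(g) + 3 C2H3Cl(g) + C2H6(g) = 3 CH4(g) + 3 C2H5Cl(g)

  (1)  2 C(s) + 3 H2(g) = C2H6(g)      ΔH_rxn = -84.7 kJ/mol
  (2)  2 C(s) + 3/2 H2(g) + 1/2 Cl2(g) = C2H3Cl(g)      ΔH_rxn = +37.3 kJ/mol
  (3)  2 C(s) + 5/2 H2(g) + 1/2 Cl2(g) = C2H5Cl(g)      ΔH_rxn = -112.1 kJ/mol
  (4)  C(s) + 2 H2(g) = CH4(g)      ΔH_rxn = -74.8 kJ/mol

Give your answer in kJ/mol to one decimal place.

ΔH_rxn = -587.9 kJ/mol

(1) reversed (C2H6(g) must end up as a reactant): +84.7 kJ/mol
(2) reversed and × 3 (C2H3Cl(g) must end up as a reactant; scale by 3 for the 3 C2H3Cl(g)): (-3)·(+37.3) = -111.9 kJ/mol
(3) × 3 (scale by 3 for the 3 C2H5Cl(g)): (3)·(-112.1) = -336.3 kJ/mol
(4) × 3 (scale by 3 for the 3 CH4(g)): (3)·(-74.8) = -224.4 kJ/mol
Since enthalpy is a state function, ΔH_rxn = (+84.7) + (-111.9) + (-336.3) + (-224.4) = -587.9 kJ/mol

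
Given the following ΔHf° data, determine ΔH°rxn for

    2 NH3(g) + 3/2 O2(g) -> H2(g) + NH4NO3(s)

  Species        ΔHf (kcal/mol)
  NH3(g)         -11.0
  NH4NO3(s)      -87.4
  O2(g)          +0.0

ΔH°rxn = -65.4 kcal/mol

ΔH°rxn = Σ nΔHf°(products) − Σ nΔHf°(reactants).
Products: 1·(+0.0) + 1·(-87.4) = -87.4
Reactants: 2·(-11.0) + 3/2·(+0.0) = -22.0
ΔH°rxn = (-87.4) − (-22.0) = -65.4 kcal/mol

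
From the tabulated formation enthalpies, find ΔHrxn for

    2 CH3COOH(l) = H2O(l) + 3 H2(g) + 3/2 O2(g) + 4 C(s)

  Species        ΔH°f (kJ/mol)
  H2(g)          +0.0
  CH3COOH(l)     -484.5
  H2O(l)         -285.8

Products: 1·(-285.8) + 3·(+0.0) + 3/2·(+0.0) + 4·(+0.0) = -285.8
Reactants: 2·(-484.5) = -969.0
ΔHrxn = (-285.8) − (-969.0) = 683.2 kJ/mol

ΔHrxn = 683.2 kJ/mol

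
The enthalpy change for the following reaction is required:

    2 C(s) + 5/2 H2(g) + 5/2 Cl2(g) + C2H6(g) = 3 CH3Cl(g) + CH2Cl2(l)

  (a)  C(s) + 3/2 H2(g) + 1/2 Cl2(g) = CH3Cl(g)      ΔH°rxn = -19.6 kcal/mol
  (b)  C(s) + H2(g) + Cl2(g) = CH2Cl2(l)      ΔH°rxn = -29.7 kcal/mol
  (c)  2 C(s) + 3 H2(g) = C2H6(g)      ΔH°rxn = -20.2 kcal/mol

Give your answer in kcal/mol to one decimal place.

(a) × 3: (3)·(-19.6) = -58.8 kcal/mol
(b) as written: -29.7 kcal/mol
(c) reversed: +20.2 kcal/mol
Combining the equations, ΔH°rxn = (-58.8) + (-29.7) + (+20.2) = -68.3 kcal/mol

ΔH°rxn = -68.3 kcal/mol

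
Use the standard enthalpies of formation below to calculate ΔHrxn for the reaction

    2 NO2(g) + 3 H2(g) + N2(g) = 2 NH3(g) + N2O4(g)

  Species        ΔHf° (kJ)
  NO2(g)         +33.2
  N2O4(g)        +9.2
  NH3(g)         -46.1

ΔHrxn = -149.4 kJ

Products: 2·(-46.1) + 1·(+9.2) = -83.0
Reactants: 2·(+33.2) + 3·(+0.0) + 1·(+0.0) = +66.4
ΔHrxn = (-83.0) − (+66.4) = -149.4 kJ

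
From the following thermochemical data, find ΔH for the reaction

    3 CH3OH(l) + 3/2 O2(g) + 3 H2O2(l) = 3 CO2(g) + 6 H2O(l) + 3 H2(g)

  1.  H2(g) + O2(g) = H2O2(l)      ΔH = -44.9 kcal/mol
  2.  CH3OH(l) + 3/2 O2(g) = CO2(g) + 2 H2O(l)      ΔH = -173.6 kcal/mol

ΔH = -386.1 kcal/mol

eq. 1 reversed and × 3 (H2O2(l) must end up as a reactant; scale by 3 for the 3 H2O2(l)): (-3)·(-44.9) = +134.7 kcal/mol
eq. 2 × 3 (scale by 3 for the 3 CH3OH(l)): (3)·(-173.6) = -520.8 kcal/mol
Summing the manipulated equations, ΔH = (-3)·(-44.9) + (3)·(-173.6) = -386.1 kcal/mol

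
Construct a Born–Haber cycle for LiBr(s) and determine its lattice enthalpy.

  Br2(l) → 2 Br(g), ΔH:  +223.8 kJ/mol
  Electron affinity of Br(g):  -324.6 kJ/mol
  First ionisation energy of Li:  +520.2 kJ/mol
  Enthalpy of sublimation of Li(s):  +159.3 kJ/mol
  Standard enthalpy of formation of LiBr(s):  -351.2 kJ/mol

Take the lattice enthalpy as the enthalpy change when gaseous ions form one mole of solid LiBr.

U = -818.0 kJ/mol

ΔHf° = 1·ΔHsub + 1·(ΣIE) + 1/2·D(Br2) + 1·EA + U
-351.2 = 1·(+159.3) + 1·(+520.2) + 1/2·(+223.8) + 1·(-324.6) + U
U = -351.2 − (+466.8) = -818.0 kJ/mol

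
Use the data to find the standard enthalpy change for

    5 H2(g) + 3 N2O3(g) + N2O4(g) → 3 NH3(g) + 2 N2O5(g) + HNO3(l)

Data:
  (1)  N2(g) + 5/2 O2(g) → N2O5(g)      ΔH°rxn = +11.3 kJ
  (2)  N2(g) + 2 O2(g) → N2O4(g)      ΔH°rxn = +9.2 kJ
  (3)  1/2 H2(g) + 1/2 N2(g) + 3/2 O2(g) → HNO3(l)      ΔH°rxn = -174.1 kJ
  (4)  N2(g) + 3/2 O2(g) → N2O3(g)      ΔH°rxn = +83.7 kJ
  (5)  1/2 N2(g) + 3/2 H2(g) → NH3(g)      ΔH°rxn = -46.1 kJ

(1) × 2 (scale by 2 for the 2 N2O5(g)): (2)·(+11.3) = +22.6 kJ
(2) reversed (reverse to put N2O4(g) on the reactant side): -9.2 kJ
(3) as written (HNO3(l) already on the product side): -174.1 kJ
(4) reversed and × 3 (N2O3(g) must end up as a reactant; scale by 3 for the 3 N2O3(g)): (-3)·(+83.7) = -251.1 kJ
(5) × 3 (×3 to match 3 NH3(g) in the target): (3)·(-46.1) = -138.3 kJ
By Hess's law, ΔH°rxn = (+22.6) + (-9.2) + (-174.1) + (-251.1) + (-138.3) = -550.1 kJ

ΔH°rxn = -550.1 kJ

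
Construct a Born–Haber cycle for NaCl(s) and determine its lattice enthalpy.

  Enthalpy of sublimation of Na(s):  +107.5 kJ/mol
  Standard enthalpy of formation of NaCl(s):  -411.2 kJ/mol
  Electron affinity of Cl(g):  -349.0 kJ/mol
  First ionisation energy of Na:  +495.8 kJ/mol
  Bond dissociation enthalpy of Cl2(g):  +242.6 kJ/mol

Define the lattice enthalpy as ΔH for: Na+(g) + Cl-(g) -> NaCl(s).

ΔHf° = 1·ΔHsub + 1·(ΣIE) + 1/2·D(Cl2) + 1·EA + U
-411.2 = 1·(+107.5) + 1·(+495.8) + 1/2·(+242.6) + 1·(-349.0) + U
U = -411.2 − (+375.6) = -786.8 kJ/mol

U = -786.8 kJ/mol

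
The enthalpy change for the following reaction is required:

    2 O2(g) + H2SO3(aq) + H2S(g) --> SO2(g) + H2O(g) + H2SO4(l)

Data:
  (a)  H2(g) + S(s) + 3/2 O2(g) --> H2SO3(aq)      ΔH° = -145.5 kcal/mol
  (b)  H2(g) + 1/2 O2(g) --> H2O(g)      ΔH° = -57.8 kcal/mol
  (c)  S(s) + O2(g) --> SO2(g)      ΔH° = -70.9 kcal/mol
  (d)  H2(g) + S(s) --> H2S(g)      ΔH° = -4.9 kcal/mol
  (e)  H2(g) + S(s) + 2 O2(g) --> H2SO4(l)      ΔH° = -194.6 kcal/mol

ΔH° = -172.9 kcal/mol

(a) reversed (reverse to put H2SO3(aq) on the reactant side): +145.5 kcal/mol
(b) as written (H2O(g) already on the product side): -57.8 kcal/mol
(c) as written (SO2(g) already on the product side): -70.9 kcal/mol
(d) reversed (H2S(g) must end up as a reactant): +4.9 kcal/mol
(e) as written (H2SO4(l) already on the product side): -194.6 kcal/mol
Summing the manipulated equations, ΔH° = (-1)·(-145.5) + (1)·(-57.8) + (1)·(-70.9) + (-1)·(-4.9) + (1)·(-194.6) = -172.9 kcal/mol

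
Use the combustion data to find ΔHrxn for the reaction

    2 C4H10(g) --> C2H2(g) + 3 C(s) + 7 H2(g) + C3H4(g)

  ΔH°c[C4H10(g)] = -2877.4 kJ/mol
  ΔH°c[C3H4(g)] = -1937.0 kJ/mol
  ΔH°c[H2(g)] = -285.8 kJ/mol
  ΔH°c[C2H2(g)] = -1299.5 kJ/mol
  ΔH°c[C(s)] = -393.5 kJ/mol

ΔHrxn = 662.8 kJ/mol

With combustion enthalpies, reactants minus products:
= [2·(-2877.4)] − [1·(-1299.5) + 3·(-393.5) + 7·(-285.8) + 1·(-1937.0)]
= 662.8 kJ/mol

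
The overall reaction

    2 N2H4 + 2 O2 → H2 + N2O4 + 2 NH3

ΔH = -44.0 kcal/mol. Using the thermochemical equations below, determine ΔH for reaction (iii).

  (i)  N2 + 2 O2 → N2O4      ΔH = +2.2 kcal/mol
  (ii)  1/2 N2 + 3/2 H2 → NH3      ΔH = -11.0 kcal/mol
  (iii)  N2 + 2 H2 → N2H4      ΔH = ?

(i) as written (N2O4 already on the product side): +2.2 kcal/mol
(ii) × 2 (scale by 2 for the 2 NH3): (2)·(-11.0) = -22.0 kcal/mol
(iii) reversed and × 2 (N2H4 must end up as a reactant; scale by 2 for the 2 N2H4): contributes −2·x
-44.0 = (+2.2) + (-22.0) − 2·x
x = (-44.0 − (-19.8)) / (-2) = 12.1 kcal/mol

ΔH = 12.1 kcal/mol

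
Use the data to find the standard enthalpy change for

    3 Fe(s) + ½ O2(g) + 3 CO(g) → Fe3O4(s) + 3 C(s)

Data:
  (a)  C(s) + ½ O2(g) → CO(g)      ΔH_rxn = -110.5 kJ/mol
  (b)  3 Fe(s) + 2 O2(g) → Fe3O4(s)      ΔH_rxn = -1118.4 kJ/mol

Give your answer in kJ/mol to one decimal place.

ΔH_rxn = -786.9 kJ/mol

(a) reversed and × 3 (reverse to put CO(g) on the reactant side; scale by 3 for the 3 CO(g)): (-3)·(-110.5) = +331.5 kJ/mol
(b) as written (Fe3O4(s) already on the product side): -1118.4 kJ/mol
ΔH_rxn = (-3)·(-110.5) + (1)·(-1118.4) = -786.9 kJ/mol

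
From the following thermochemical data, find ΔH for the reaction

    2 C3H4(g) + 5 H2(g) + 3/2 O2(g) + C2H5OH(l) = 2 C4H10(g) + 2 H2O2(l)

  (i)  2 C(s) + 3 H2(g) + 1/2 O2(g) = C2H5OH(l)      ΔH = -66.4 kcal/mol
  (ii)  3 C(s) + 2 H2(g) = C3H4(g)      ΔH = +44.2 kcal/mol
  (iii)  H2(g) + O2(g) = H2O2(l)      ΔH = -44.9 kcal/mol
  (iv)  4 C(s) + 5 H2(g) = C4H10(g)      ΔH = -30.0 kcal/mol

ΔH = -171.8 kcal/mol

(i) reversed (C2H5OH(l) must end up as a reactant): +66.4 kcal/mol
(ii) reversed and × 2 (reverse to put C3H4(g) on the reactant side; ×2 to match 2 C3H4(g) in the target): (-2)·(+44.2) = -88.4 kcal/mol
(iii) × 2 (×2 to match 2 H2O2(l) in the target): (2)·(-44.9) = -89.8 kcal/mol
(iv) × 2 (scale by 2 for the 2 C4H10(g)): (2)·(-30.0) = -60.0 kcal/mol
Since enthalpy is a state function, ΔH = (-1)·(-66.4) + (-2)·(+44.2) + (2)·(-44.9) + (2)·(-30.0) = -171.8 kcal/mol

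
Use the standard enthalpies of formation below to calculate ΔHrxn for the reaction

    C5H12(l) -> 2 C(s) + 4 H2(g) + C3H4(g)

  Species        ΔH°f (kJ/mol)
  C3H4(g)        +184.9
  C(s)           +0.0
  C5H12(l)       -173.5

Products: 2·(+0.0) + 4·(+0.0) + 1·(+184.9) = +184.9
Reactants: 1·(-173.5) = -173.5
ΔHrxn = (+184.9) − (-173.5) = 358.4 kJ/mol

ΔHrxn = 358.4 kJ/mol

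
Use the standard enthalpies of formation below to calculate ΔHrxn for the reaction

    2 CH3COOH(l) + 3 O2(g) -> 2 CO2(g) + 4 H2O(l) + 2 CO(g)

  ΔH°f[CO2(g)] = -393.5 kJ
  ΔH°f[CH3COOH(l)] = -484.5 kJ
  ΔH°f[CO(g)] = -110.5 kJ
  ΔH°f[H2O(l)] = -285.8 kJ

ΔHrxn = -1182.2 kJ

ΔH°rxn = Σ nΔHf°(products) − Σ nΔHf°(reactants).
Products: 2·(-393.5) + 4·(-285.8) + 2·(-110.5) = -2151.2
Reactants: 2·(-484.5) + 3·(+0.0) = -969.0
ΔHrxn = (-2151.2) − (-969.0) = -1182.2 kJ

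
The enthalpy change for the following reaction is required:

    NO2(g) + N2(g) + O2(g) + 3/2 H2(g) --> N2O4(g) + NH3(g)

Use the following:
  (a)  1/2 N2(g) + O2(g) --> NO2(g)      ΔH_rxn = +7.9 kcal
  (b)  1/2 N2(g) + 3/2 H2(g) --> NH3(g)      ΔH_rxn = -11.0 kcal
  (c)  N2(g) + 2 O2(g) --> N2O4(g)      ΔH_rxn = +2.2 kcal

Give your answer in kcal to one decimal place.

(a) reversed (reverse to put NO2(g) on the reactant side): -7.9 kcal
(b) as written (NH3(g) already on the product side): -11.0 kcal
(c) as written (N2O4(g) already on the product side): +2.2 kcal
ΔH_rxn = (-1)·(+7.9) + (1)·(-11.0) + (1)·(+2.2) = -16.7 kcal

ΔH_rxn = -16.7 kcal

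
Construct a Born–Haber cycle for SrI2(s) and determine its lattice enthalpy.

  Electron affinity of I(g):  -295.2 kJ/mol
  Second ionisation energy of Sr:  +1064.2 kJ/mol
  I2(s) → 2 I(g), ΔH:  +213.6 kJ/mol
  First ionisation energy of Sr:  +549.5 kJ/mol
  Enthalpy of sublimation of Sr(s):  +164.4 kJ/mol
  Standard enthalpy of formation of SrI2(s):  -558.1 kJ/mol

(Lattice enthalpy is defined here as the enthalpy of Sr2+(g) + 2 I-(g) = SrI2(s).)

U = -1959.4 kJ/mol

ΔHf° = 1·ΔHsub + 1·(ΣIE) + 1·D(I2) + 2·EA + U
-558.1 = 1·(+164.4) + 1·(+1613.7) + 1·(+213.6) + 2·(-295.2) + U
U = -558.1 − (+1401.3) = -1959.4 kJ/mol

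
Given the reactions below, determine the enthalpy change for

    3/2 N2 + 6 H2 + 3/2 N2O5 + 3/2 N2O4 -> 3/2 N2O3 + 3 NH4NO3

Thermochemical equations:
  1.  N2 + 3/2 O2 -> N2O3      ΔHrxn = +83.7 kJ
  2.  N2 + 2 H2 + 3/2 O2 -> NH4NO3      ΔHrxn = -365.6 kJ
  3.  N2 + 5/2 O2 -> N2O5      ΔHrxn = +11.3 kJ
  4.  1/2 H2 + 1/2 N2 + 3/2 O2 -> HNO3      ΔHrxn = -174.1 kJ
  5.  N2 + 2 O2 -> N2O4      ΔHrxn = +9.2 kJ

eq. 1 × 3/2 (×3/2 to match 3/2 N2O3 in the target): (3/2)·(+83.7) = +125.55 kJ
eq. 2 × 3 (scale by 3 for the 3 NH4NO3): (3)·(-365.6) = -1096.8 kJ
eq. 3 reversed and × 3/2 (reverse to put N2O5 on the reactant side; ×3/2 to match 3/2 N2O5 in the target): (-3/2)·(+11.3) = -16.95 kJ
eq. 4: not needed (HNO3 appears nowhere else).
eq. 5 reversed and × 3/2 (N2O4 must end up as a reactant; scale by 3/2 for the 3/2 N2O4): (-3/2)·(+9.2) = -13.8 kJ
ΔHrxn = (3/2)·(+83.7) + (3)·(-365.6) + (-3/2)·(+11.3) + (-3/2)·(+9.2) = -1002.0 kJ

ΔHrxn = -1002.0 kJ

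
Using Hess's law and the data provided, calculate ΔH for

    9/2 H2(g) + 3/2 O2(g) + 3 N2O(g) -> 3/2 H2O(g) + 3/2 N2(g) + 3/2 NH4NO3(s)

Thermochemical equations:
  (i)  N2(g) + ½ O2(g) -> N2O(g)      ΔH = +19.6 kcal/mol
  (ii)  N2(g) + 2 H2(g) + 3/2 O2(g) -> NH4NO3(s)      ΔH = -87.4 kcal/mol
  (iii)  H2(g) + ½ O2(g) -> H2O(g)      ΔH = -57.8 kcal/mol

ΔH = -276.6 kcal/mol

(i) reversed and × 3: (-3)·(+19.6) = -58.8 kcal/mol
(ii) × 3/2: (3/2)·(-87.4) = -131.1 kcal/mol
(iii) × 3/2: (3/2)·(-57.8) = -86.7 kcal/mol
Combining the equations, ΔH = (-58.8) + (-131.1) + (-86.7) = -276.6 kcal/mol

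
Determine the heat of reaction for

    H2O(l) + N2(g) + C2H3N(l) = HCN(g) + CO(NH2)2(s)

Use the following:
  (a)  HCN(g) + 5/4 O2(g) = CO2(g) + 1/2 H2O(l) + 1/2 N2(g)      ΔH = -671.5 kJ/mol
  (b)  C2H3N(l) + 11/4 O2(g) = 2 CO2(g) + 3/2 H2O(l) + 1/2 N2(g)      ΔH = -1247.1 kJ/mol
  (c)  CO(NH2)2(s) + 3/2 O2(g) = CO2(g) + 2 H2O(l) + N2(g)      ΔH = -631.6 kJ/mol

ΔH = 56.0 kJ/mol

(a) reversed: +671.5 kJ/mol
(b) as written: -1247.1 kJ/mol
(c) reversed: +631.6 kJ/mol
ΔH = (-1)·(-671.5) + (1)·(-1247.1) + (-1)·(-631.6) = 56.0 kJ/mol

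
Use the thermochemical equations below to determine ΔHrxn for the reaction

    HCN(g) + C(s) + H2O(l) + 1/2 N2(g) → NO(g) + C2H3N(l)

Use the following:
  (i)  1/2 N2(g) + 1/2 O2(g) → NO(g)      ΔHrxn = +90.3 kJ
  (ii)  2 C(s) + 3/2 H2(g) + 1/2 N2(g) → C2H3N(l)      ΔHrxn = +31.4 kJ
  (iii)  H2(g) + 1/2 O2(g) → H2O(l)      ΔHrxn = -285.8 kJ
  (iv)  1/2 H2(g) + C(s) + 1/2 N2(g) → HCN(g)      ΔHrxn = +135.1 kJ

ΔHrxn = 272.4 kJ

(i) as written: +90.3 kJ
(ii) as written: +31.4 kJ
(iii) reversed: +285.8 kJ
(iv) reversed: -135.1 kJ
Summing the manipulated equations, ΔHrxn = (+90.3) + (+31.4) + (+285.8) + (-135.1) = 272.4 kJ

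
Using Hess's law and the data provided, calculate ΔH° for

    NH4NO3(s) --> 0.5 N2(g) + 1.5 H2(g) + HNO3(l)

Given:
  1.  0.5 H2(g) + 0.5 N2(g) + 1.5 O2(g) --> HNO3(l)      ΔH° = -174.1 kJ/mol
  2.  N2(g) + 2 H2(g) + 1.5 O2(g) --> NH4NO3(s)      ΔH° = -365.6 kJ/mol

eq. 1 as written: -174.1 kJ/mol
eq. 2 reversed: +365.6 kJ/mol
ΔH° = (1)·(-174.1) + (-1)·(-365.6) = 191.5 kJ/mol

ΔH° = 191.5 kJ/mol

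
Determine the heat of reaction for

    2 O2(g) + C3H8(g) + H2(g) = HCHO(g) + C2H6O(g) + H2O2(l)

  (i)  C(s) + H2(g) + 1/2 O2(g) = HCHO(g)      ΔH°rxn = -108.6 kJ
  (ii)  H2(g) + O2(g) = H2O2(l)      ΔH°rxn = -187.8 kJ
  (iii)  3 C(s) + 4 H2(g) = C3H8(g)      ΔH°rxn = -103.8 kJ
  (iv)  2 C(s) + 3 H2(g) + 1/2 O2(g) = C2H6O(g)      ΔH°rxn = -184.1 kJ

(i) as written: -108.6 kJ
(ii) as written: -187.8 kJ
(iii) reversed: +103.8 kJ
(iv) as written: -184.1 kJ
Combining the equations, ΔH°rxn = (-108.6) + (-187.8) + (+103.8) + (-184.1) = -376.7 kJ

ΔH°rxn = -376.7 kJ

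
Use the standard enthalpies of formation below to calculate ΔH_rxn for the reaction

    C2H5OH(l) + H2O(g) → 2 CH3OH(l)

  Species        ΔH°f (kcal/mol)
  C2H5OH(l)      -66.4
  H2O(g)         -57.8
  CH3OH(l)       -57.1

ΔH_rxn = 10.0 kcal/mol

Products: 2·(-57.1) = -114.2
Reactants: 1·(-66.4) + 1·(-57.8) = -124.2
ΔH_rxn = (-114.2) − (-124.2) = 10.0 kcal/mol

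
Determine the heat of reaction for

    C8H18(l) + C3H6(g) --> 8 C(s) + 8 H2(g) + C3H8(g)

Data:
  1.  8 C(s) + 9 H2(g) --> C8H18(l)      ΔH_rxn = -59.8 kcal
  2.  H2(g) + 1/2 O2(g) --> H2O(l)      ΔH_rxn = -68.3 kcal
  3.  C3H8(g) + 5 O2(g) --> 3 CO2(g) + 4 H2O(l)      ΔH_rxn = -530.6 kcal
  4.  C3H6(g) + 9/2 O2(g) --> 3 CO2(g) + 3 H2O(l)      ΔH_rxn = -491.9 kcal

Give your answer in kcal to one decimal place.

ΔH_rxn = 30.2 kcal

eq. 1 reversed: +59.8 kcal
eq. 2 as written: -68.3 kcal
eq. 3 reversed: +530.6 kcal
eq. 4 as written: -491.9 kcal
ΔH_rxn = (+59.8) + (-68.3) + (+530.6) + (-491.9) = 30.2 kcal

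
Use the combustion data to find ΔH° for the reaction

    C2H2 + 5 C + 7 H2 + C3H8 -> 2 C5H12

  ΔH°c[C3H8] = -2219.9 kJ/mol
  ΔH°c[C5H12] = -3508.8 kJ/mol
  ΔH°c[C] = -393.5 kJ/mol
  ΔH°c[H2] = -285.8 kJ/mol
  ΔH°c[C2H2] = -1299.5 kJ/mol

ΔH° = -469.9 kJ/mol

Using ΔH = Σ nΔHc°(reactants) − Σ nΔHc°(products):
= [1·(-1299.5) + 5·(-393.5) + 7·(-285.8) + 1·(-2219.9)] − [2·(-3508.8)]
= -469.9 kJ/mol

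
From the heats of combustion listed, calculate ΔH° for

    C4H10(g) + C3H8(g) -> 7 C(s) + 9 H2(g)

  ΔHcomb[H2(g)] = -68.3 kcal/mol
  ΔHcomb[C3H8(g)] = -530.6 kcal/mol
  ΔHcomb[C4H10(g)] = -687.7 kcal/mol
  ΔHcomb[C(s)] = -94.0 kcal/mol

ΔH° = 54.4 kcal/mol

With combustion enthalpies, reactants minus products:
= [1·(-687.7) + 1·(-530.6)] − [7·(-94.0) + 9·(-68.3)]
= 54.4 kcal/mol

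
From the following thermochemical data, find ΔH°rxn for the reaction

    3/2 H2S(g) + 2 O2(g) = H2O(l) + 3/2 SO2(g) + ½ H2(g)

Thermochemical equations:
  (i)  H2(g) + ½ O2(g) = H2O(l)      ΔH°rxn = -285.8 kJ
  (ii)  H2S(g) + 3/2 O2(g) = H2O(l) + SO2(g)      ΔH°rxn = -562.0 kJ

ΔH°rxn = -700.1 kJ

(i) reversed and × 1/2: (-1/2)·(-285.8) = +142.9 kJ
(ii) × 3/2: (3/2)·(-562.0) = -843.0 kJ
By Hess's law, ΔH°rxn = (+142.9) + (-843.0) = -700.1 kJ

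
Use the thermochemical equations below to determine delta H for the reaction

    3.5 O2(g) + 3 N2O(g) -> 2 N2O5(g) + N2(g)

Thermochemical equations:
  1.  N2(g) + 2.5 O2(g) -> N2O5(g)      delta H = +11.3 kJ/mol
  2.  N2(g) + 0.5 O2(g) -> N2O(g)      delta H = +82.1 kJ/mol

eq. 1 × 2 (scale by 2 for the 2 N2O5(g)): (2)·(+11.3) = +22.6 kJ/mol
eq. 2 reversed and × 3 (reverse to put N2O(g) on the reactant side; scale by 3 for the 3 N2O(g)): (-3)·(+82.1) = -246.3 kJ/mol
delta H = (2)·(+11.3) + (-3)·(+82.1) = -223.7 kJ/mol

delta H = -223.7 kJ/mol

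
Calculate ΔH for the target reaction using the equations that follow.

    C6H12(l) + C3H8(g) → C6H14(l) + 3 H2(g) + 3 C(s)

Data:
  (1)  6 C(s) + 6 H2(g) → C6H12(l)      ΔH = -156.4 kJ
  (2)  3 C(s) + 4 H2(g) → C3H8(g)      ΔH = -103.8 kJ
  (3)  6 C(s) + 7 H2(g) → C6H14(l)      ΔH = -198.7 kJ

(1) reversed (reverse to put C6H12(l) on the reactant side): +156.4 kJ
(2) reversed (C3H8(g) must end up as a reactant): +103.8 kJ
(3) as written (C6H14(l) already on the product side): -198.7 kJ
Summing the manipulated equations, ΔH = (+156.4) + (+103.8) + (-198.7) = 61.5 kJ

ΔH = 61.5 kJ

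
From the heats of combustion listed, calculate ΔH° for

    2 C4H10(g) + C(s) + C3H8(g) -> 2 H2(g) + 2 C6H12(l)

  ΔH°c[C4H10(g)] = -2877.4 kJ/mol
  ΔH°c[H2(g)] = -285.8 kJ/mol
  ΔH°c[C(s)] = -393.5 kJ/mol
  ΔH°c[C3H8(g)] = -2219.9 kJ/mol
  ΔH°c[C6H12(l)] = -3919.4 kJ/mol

ΔH° = 42.2 kJ/mol

With combustion enthalpies, reactants minus products:
= [2·(-2877.4) + 1·(-393.5) + 1·(-2219.9)] − [2·(-285.8) + 2·(-3919.4)]
= 42.2 kJ/mol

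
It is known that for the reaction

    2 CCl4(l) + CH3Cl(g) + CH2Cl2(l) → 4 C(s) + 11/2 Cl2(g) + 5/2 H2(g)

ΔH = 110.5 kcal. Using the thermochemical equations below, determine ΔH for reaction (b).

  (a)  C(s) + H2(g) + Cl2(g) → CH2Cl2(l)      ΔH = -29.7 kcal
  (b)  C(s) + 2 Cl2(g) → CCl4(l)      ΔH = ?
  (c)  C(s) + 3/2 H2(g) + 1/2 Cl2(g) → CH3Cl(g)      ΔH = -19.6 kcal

ΔH = -30.6 kcal

(a) reversed: +29.7 kcal
(b) reversed and × 2: contributes −2·x
(c) reversed: +19.6 kcal
+110.5 = (+29.7) + (+19.6) − 2·x
x = (+110.5 − (+49.3)) / (-2) = -30.6 kcal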